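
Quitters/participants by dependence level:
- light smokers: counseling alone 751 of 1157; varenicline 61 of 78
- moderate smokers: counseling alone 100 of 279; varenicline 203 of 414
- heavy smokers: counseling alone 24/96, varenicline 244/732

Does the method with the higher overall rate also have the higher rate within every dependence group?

No

Light smokers: counseling alone 751/1157 = 64.9%, varenicline 61/78 = 78.2% → varenicline
Moderate smokers: counseling alone 100/279 = 35.8%, varenicline 203/414 = 49.0% → varenicline
Heavy smokers: counseling alone 24/96 = 25.0%, varenicline 244/732 = 33.3% → varenicline
Overall: counseling alone 875/1532 = 57.1%, varenicline 508/1224 = 41.5% → counseling alone
Varenicline wins each dependence group but counseling alone wins overall — the comparison reverses. Varenicline's participants skew toward heavy smokers, which has a lower base rate.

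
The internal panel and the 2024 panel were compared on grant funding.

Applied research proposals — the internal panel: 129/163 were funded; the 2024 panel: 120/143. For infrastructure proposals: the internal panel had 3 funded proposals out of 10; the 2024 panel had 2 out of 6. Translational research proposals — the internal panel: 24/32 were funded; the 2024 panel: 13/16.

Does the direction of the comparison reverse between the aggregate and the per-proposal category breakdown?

No

Applied research: the internal panel 129/163 = 79.1%, the 2024 panel 120/143 = 83.9% → the 2024 panel
Infrastructure: the internal panel 3/10 = 30.0%, the 2024 panel 2/6 = 33.3% → the 2024 panel
Translational research: the internal panel 24/32 = 75.0%, the 2024 panel 13/16 = 81.2% → the 2024 panel
Overall: the internal panel 156/205 = 76.1%, the 2024 panel 135/165 = 81.8% → the 2024 panel
The 2024 panel wins overall and in every proposal group — no reversal.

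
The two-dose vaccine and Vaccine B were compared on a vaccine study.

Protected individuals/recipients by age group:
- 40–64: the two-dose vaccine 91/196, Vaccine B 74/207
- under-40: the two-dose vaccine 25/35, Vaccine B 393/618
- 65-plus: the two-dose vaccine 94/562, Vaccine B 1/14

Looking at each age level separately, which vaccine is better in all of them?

40–64: the two-dose vaccine 91/196 = 46.4%, Vaccine B 74/207 = 35.7% → the two-dose vaccine
Under-40: the two-dose vaccine 25/35 = 71.4%, Vaccine B 393/618 = 63.6% → the two-dose vaccine
65-plus: the two-dose vaccine 94/562 = 16.7%, Vaccine B 1/14 = 7.1% → the two-dose vaccine
The two-dose vaccine has the higher rate in all 3 groups.

the two-dose vaccine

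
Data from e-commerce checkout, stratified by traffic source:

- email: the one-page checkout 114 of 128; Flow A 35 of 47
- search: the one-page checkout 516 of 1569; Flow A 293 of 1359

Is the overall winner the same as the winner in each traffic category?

Email: the one-page checkout 114/128 = 89.1%, Flow A 35/47 = 74.5% → the one-page checkout
Search: the one-page checkout 516/1569 = 32.9%, Flow A 293/1359 = 21.6% → the one-page checkout
Overall: the one-page checkout 630/1697 = 37.1%, Flow A 328/1406 = 23.3% → the one-page checkout
The one-page checkout wins overall and in every traffic group — no reversal.

Yes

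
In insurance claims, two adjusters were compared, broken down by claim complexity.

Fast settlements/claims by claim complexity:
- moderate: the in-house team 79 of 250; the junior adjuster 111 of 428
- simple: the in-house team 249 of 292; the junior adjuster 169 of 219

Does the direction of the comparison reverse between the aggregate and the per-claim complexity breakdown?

Moderate: the in-house team 79/250 = 31.6%, the junior adjuster 111/428 = 25.9% → the in-house team
Simple: the in-house team 249/292 = 85.3%, the junior adjuster 169/219 = 77.2% → the in-house team
Overall: the in-house team 328/542 = 60.5%, the junior adjuster 280/647 = 43.3% → the in-house team
The in-house team wins overall and in every claim group — no reversal.

No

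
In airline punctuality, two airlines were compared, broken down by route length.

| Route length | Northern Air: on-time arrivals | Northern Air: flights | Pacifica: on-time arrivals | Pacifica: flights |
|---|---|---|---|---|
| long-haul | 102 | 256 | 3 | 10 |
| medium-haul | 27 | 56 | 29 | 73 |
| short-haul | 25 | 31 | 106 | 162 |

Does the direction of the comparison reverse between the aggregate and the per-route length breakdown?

Long-haul: Northern Air 102/256 = 39.8%, Pacifica 3/10 = 30.0% → Northern Air
Medium-haul: Northern Air 27/56 = 48.2%, Pacifica 29/73 = 39.7% → Northern Air
Short-haul: Northern Air 25/31 = 80.6%, Pacifica 106/162 = 65.4% → Northern Air
Overall: Northern Air 154/343 = 44.9%, Pacifica 138/245 = 56.3% → Pacifica
Northern Air wins each route group but Pacifica wins overall — the comparison reverses. Northern Air's flights skew toward long-haul, which has a lower base rate.

Yes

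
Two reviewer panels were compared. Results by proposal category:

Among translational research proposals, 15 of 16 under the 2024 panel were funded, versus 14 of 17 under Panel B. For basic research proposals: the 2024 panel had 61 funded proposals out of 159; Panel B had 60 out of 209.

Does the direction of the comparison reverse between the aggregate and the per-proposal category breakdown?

No

Translational research: the 2024 panel 15/16 = 93.8%, Panel B 14/17 = 82.4% → the 2024 panel
Basic research: the 2024 panel 61/159 = 38.4%, Panel B 60/209 = 28.7% → the 2024 panel
Overall: the 2024 panel 76/175 = 43.4%, Panel B 74/226 = 32.7% → the 2024 panel
The 2024 panel wins overall and in every proposal group — no reversal.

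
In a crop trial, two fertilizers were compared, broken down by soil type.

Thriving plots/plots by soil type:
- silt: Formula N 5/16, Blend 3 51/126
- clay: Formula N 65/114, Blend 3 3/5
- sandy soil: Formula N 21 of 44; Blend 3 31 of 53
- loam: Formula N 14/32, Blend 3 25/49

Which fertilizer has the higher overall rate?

Silt: Formula N 5/16 = 31.2%, Blend 3 51/126 = 40.5% → Blend 3
Clay: Formula N 65/114 = 57.0%, Blend 3 3/5 = 60.0% → Blend 3
Sandy soil: Formula N 21/44 = 47.7%, Blend 3 31/53 = 58.5% → Blend 3
Loam: Formula N 14/32 = 43.8%, Blend 3 25/49 = 51.0% → Blend 3
Overall: Formula N 105/206 = 51.0%, Blend 3 110/233 = 47.2% → Formula N
(Blend 3 wins every soil group but Formula N wins overall — Blend 3's plots skew toward the low-rate silt group.)

Formula N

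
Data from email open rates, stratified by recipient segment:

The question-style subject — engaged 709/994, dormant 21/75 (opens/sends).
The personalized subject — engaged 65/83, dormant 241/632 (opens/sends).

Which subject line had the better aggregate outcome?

Engaged: the question-style subject 709/994 = 71.3%, the personalized subject 65/83 = 78.3% → the personalized subject
Dormant: the question-style subject 21/75 = 28.0%, the personalized subject 241/632 = 38.1% → the personalized subject
Overall: the question-style subject 730/1069 = 68.3%, the personalized subject 306/715 = 42.8% → the question-style subject
(The personalized subject wins every recipient group but the question-style subject wins overall — the personalized subject's sends skew toward the low-rate dormant group.)

the question-style subject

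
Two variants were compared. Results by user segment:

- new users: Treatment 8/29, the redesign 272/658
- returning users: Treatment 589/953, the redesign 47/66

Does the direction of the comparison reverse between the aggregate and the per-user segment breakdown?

New users: Treatment 8/29 = 27.6%, the redesign 272/658 = 41.3% → the redesign
Returning users: Treatment 589/953 = 61.8%, the redesign 47/66 = 71.2% → the redesign
Overall: Treatment 597/982 = 60.8%, the redesign 319/724 = 44.1% → Treatment
The redesign wins each user group but Treatment wins overall — the comparison reverses. The redesign's views skew toward new users, which has a lower base rate.

Yes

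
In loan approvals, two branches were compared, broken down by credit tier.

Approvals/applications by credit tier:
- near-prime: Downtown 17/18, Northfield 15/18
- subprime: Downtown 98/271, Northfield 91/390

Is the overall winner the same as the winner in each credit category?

Near-prime: Downtown 17/18 = 94.4%, Northfield 15/18 = 83.3% → Downtown
Subprime: Downtown 98/271 = 36.2%, Northfield 91/390 = 23.3% → Downtown
Overall: Downtown 115/289 = 39.8%, Northfield 106/408 = 26.0% → Downtown
Downtown wins overall and in every credit group — no reversal.

Yes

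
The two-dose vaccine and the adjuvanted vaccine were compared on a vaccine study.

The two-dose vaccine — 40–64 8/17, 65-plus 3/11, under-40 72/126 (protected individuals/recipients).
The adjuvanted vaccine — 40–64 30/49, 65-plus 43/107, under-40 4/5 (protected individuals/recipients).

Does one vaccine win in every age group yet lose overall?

40–64: the two-dose vaccine 8/17 = 47.1%, the adjuvanted vaccine 30/49 = 61.2% → the adjuvanted vaccine
65-plus: the two-dose vaccine 3/11 = 27.3%, the adjuvanted vaccine 43/107 = 40.2% → the adjuvanted vaccine
Under-40: the two-dose vaccine 72/126 = 57.1%, the adjuvanted vaccine 4/5 = 80.0% → the adjuvanted vaccine
Overall: the two-dose vaccine 83/154 = 53.9%, the adjuvanted vaccine 77/161 = 47.8% → the two-dose vaccine
The adjuvanted vaccine wins each age group but the two-dose vaccine wins overall — the comparison reverses. The adjuvanted vaccine's recipients skew toward 65-plus, which has a lower base rate.

Yes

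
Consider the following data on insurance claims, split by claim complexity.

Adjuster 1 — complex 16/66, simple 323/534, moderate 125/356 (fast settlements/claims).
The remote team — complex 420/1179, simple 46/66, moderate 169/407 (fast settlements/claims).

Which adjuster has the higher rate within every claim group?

Complex: Adjuster 1 16/66 = 24.2%, the remote team 420/1179 = 35.6% → the remote team
Simple: Adjuster 1 323/534 = 60.5%, the remote team 46/66 = 69.7% → the remote team
Moderate: Adjuster 1 125/356 = 35.1%, the remote team 169/407 = 41.5% → the remote team
The remote team has the higher rate in all 3 groups.

the remote team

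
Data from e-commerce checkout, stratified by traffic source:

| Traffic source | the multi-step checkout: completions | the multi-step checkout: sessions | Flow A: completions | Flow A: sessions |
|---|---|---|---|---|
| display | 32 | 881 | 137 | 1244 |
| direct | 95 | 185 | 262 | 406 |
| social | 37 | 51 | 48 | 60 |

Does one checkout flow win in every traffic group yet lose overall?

Display: the multi-step checkout 32/881 = 3.6%, Flow A 137/1244 = 11.0% → Flow A
Direct: the multi-step checkout 95/185 = 51.4%, Flow A 262/406 = 64.5% → Flow A
Social: the multi-step checkout 37/51 = 72.5%, Flow A 48/60 = 80.0% → Flow A
Overall: the multi-step checkout 164/1117 = 14.7%, Flow A 447/1710 = 26.1% → Flow A
Flow A wins overall and in every traffic group — no reversal.

No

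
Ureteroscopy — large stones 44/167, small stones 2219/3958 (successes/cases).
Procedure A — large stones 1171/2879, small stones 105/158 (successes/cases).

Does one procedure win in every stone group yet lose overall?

Yes

Large stones: ureteroscopy 44/167 = 26.3%, Procedure A 1171/2879 = 40.7% → Procedure A
Small stones: ureteroscopy 2219/3958 = 56.1%, Procedure A 105/158 = 66.5% → Procedure A
Overall: ureteroscopy 2263/4125 = 54.9%, Procedure A 1276/3037 = 42.0% → ureteroscopy
Procedure A wins each stone group but ureteroscopy wins overall — the comparison reverses. Procedure A's cases skew toward large stones, which has a lower base rate.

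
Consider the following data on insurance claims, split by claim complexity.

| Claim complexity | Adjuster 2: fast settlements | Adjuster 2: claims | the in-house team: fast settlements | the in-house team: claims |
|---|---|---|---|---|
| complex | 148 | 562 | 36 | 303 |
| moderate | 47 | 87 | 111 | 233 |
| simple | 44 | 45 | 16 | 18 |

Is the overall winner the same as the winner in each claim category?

Complex: Adjuster 2 148/562 = 26.3%, the in-house team 36/303 = 11.9% → Adjuster 2
Moderate: Adjuster 2 47/87 = 54.0%, the in-house team 111/233 = 47.6% → Adjuster 2
Simple: Adjuster 2 44/45 = 97.8%, the in-house team 16/18 = 88.9% → Adjuster 2
Overall: Adjuster 2 239/694 = 34.4%, the in-house team 163/554 = 29.4% → Adjuster 2
Adjuster 2 wins overall and in every claim group — no reversal.

Yes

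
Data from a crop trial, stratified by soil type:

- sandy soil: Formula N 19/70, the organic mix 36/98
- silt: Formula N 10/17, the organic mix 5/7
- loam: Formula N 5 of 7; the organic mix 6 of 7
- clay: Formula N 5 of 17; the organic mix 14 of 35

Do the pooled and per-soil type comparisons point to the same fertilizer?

Yes

Sandy soil: Formula N 19/70 = 27.1%, the organic mix 36/98 = 36.7% → the organic mix
Silt: Formula N 10/17 = 58.8%, the organic mix 5/7 = 71.4% → the organic mix
Loam: Formula N 5/7 = 71.4%, the organic mix 6/7 = 85.7% → the organic mix
Clay: Formula N 5/17 = 29.4%, the organic mix 14/35 = 40.0% → the organic mix
Overall: Formula N 39/111 = 35.1%, the organic mix 61/147 = 41.5% → the organic mix
The organic mix wins overall and in every soil group — no reversal.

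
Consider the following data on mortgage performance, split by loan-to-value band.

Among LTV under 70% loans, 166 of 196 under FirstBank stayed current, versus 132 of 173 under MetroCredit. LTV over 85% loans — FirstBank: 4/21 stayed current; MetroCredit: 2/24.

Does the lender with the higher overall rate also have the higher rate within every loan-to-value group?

Yes

LTV under 70%: FirstBank 166/196 = 84.7%, MetroCredit 132/173 = 76.3% → FirstBank
LTV over 85%: FirstBank 4/21 = 19.0%, MetroCredit 2/24 = 8.3% → FirstBank
Overall: FirstBank 170/217 = 78.3%, MetroCredit 134/197 = 68.0% → FirstBank
FirstBank wins overall and in every loan-to-value group — no reversal.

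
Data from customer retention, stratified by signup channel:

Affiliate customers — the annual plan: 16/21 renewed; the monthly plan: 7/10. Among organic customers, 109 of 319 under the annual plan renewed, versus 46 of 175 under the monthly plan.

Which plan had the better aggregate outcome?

Affiliate: the annual plan 16/21 = 76.2%, the monthly plan 7/10 = 70.0% → the annual plan
Organic: the annual plan 109/319 = 34.2%, the monthly plan 46/175 = 26.3% → the annual plan
Overall: the annual plan 125/340 = 36.8%, the monthly plan 53/185 = 28.6% → the annual plan

the annual plan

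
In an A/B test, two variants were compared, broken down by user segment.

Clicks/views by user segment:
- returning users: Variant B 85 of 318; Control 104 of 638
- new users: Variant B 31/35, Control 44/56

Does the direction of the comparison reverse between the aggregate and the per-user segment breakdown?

Returning users: Variant B 85/318 = 26.7%, Control 104/638 = 16.3% → Variant B
New users: Variant B 31/35 = 88.6%, Control 44/56 = 78.6% → Variant B
Overall: Variant B 116/353 = 32.9%, Control 148/694 = 21.3% → Variant B
Variant B wins overall and in every user group — no reversal.

No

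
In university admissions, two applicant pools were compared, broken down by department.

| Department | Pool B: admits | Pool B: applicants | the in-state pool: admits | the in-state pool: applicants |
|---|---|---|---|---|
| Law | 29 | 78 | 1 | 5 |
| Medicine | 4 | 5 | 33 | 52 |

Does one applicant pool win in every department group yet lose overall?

Yes

Law: Pool B 29/78 = 37.2%, the in-state pool 1/5 = 20.0% → Pool B
Medicine: Pool B 4/5 = 80.0%, the in-state pool 33/52 = 63.5% → Pool B
Overall: Pool B 33/83 = 39.8%, the in-state pool 34/57 = 59.6% → the in-state pool
Pool B wins each department group but the in-state pool wins overall — the comparison reverses. Pool B's applicants skew toward Law, which has a lower base rate.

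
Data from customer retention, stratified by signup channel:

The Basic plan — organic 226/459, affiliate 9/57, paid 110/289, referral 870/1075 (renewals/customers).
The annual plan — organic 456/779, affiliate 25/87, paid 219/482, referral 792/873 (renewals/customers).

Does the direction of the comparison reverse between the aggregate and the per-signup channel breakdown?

Organic: the Basic plan 226/459 = 49.2%, the annual plan 456/779 = 58.5% → the annual plan
Affiliate: the Basic plan 9/57 = 15.8%, the annual plan 25/87 = 28.7% → the annual plan
Paid: the Basic plan 110/289 = 38.1%, the annual plan 219/482 = 45.4% → the annual plan
Referral: the Basic plan 870/1075 = 80.9%, the annual plan 792/873 = 90.7% → the annual plan
Overall: the Basic plan 1215/1880 = 64.6%, the annual plan 1492/2221 = 67.2% → the annual plan
The annual plan wins overall and in every signup group — no reversal.

No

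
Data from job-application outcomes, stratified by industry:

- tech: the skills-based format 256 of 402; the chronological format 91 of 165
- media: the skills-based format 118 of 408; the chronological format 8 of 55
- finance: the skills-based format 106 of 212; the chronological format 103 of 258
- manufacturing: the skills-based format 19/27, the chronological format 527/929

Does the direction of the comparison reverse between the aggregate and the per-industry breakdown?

Tech: the skills-based format 256/402 = 63.7%, the chronological format 91/165 = 55.2% → the skills-based format
Media: the skills-based format 118/408 = 28.9%, the chronological format 8/55 = 14.5% → the skills-based format
Finance: the skills-based format 106/212 = 50.0%, the chronological format 103/258 = 39.9% → the skills-based format
Manufacturing: the skills-based format 19/27 = 70.4%, the chronological format 527/929 = 56.7% → the skills-based format
Overall: the skills-based format 499/1049 = 47.6%, the chronological format 729/1407 = 51.8% → the chronological format
The skills-based format wins each industry group but the chronological format wins overall — the comparison reverses. The skills-based format's applications skew toward media, which has a lower base rate.

Yes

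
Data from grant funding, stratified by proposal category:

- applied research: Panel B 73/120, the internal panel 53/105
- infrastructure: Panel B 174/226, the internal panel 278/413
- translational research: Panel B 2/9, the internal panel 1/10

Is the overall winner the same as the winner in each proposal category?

Applied research: Panel B 73/120 = 60.8%, the internal panel 53/105 = 50.5% → Panel B
Infrastructure: Panel B 174/226 = 77.0%, the internal panel 278/413 = 67.3% → Panel B
Translational research: Panel B 2/9 = 22.2%, the internal panel 1/10 = 10.0% → Panel B
Overall: Panel B 249/355 = 70.1%, the internal panel 332/528 = 62.9% → Panel B
Panel B wins overall and in every proposal group — no reversal.

Yes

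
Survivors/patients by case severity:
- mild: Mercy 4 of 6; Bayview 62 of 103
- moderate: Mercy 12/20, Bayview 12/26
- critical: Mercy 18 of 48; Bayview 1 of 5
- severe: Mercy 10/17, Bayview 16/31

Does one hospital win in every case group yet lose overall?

Mild: Mercy 4/6 = 66.7%, Bayview 62/103 = 60.2% → Mercy
Moderate: Mercy 12/20 = 60.0%, Bayview 12/26 = 46.2% → Mercy
Critical: Mercy 18/48 = 37.5%, Bayview 1/5 = 20.0% → Mercy
Severe: Mercy 10/17 = 58.8%, Bayview 16/31 = 51.6% → Mercy
Overall: Mercy 44/91 = 48.4%, Bayview 91/165 = 55.2% → Bayview
Mercy wins each case group but Bayview wins overall — the comparison reverses. Mercy's patients skew toward critical, which has a lower base rate.

Yes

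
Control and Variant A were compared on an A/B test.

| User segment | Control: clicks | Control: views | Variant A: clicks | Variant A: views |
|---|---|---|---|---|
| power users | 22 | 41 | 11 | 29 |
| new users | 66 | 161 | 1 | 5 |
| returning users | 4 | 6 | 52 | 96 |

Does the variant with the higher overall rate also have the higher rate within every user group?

Power users: Control 22/41 = 53.7%, Variant A 11/29 = 37.9% → Control
New users: Control 66/161 = 41.0%, Variant A 1/5 = 20.0% → Control
Returning users: Control 4/6 = 66.7%, Variant A 52/96 = 54.2% → Control
Overall: Control 92/208 = 44.2%, Variant A 64/130 = 49.2% → Variant A
Control wins each user group but Variant A wins overall — the comparison reverses. Control's views skew toward new users, which has a lower base rate.

No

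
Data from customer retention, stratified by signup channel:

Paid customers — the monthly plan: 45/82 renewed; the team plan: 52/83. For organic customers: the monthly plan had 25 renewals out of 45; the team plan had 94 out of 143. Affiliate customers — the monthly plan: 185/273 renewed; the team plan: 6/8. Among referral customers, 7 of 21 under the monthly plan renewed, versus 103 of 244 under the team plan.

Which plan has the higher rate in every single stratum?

the team plan

Paid: the monthly plan 45/82 = 54.9%, the team plan 52/83 = 62.7% → the team plan
Organic: the monthly plan 25/45 = 55.6%, the team plan 94/143 = 65.7% → the team plan
Affiliate: the monthly plan 185/273 = 67.8%, the team plan 6/8 = 75.0% → the team plan
Referral: the monthly plan 7/21 = 33.3%, the team plan 103/244 = 42.2% → the team plan
The team plan has the higher rate in all 4 groups.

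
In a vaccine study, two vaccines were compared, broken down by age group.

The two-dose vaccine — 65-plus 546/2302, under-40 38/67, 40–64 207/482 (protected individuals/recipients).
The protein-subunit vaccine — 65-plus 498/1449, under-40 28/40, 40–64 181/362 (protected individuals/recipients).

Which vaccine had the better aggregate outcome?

the protein-subunit vaccine

65-plus: the two-dose vaccine 546/2302 = 23.7%, the protein-subunit vaccine 498/1449 = 34.4% → the protein-subunit vaccine
Under-40: the two-dose vaccine 38/67 = 56.7%, the protein-subunit vaccine 28/40 = 70.0% → the protein-subunit vaccine
40–64: the two-dose vaccine 207/482 = 42.9%, the protein-subunit vaccine 181/362 = 50.0% → the protein-subunit vaccine
Overall: the two-dose vaccine 791/2851 = 27.7%, the protein-subunit vaccine 707/1851 = 38.2% → the protein-subunit vaccine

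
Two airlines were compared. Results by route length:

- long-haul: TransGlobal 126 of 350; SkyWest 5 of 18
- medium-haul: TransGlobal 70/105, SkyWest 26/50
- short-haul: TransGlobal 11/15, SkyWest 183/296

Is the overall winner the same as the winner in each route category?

Long-haul: TransGlobal 126/350 = 36.0%, SkyWest 5/18 = 27.8% → TransGlobal
Medium-haul: TransGlobal 70/105 = 66.7%, SkyWest 26/50 = 52.0% → TransGlobal
Short-haul: TransGlobal 11/15 = 73.3%, SkyWest 183/296 = 61.8% → TransGlobal
Overall: TransGlobal 207/470 = 44.0%, SkyWest 214/364 = 58.8% → SkyWest
TransGlobal wins each route group but SkyWest wins overall — the comparison reverses. TransGlobal's flights skew toward long-haul, which has a lower base rate.

No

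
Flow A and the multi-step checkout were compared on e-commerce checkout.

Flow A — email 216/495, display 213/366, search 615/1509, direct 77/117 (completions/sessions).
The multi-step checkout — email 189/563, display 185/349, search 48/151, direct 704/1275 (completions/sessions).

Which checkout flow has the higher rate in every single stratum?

Flow A

Email: Flow A 216/495 = 43.6%, the multi-step checkout 189/563 = 33.6% → Flow A
Display: Flow A 213/366 = 58.2%, the multi-step checkout 185/349 = 53.0% → Flow A
Search: Flow A 615/1509 = 40.8%, the multi-step checkout 48/151 = 31.8% → Flow A
Direct: Flow A 77/117 = 65.8%, the multi-step checkout 704/1275 = 55.2% → Flow A
Flow A has the higher rate in all 4 groups.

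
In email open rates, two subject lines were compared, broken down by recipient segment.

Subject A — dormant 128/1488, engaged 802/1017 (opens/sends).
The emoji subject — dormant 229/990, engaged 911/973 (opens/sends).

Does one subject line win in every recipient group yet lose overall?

No

Dormant: Subject A 128/1488 = 8.6%, the emoji subject 229/990 = 23.1% → the emoji subject
Engaged: Subject A 802/1017 = 78.9%, the emoji subject 911/973 = 93.6% → the emoji subject
Overall: Subject A 930/2505 = 37.1%, the emoji subject 1140/1963 = 58.1% → the emoji subject
The emoji subject wins overall and in every recipient group — no reversal.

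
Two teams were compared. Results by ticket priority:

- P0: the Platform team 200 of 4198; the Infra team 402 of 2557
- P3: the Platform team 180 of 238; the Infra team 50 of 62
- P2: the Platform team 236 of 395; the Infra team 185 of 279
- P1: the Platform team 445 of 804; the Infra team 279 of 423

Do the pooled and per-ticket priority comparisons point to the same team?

Yes

P0: the Platform team 200/4198 = 4.8%, the Infra team 402/2557 = 15.7% → the Infra team
P3: the Platform team 180/238 = 75.6%, the Infra team 50/62 = 80.6% → the Infra team
P2: the Platform team 236/395 = 59.7%, the Infra team 185/279 = 66.3% → the Infra team
P1: the Platform team 445/804 = 55.3%, the Infra team 279/423 = 66.0% → the Infra team
Overall: the Platform team 1061/5635 = 18.8%, the Infra team 916/3321 = 27.6% → the Infra team
The Infra team wins overall and in every ticket group — no reversal.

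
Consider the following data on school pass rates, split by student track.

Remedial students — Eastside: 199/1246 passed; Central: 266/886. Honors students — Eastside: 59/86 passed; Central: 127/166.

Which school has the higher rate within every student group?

Remedial: Eastside 199/1246 = 16.0%, Central 266/886 = 30.0% → Central
Honors: Eastside 59/86 = 68.6%, Central 127/166 = 76.5% → Central
Central has the higher rate in both groups.

Central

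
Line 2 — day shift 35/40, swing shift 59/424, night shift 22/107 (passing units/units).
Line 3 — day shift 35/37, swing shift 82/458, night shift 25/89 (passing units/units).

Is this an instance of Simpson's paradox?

No

Day shift: Line 2 35/40 = 87.5%, Line 3 35/37 = 94.6% → Line 3
Swing shift: Line 2 59/424 = 13.9%, Line 3 82/458 = 17.9% → Line 3
Night shift: Line 2 22/107 = 20.6%, Line 3 25/89 = 28.1% → Line 3
Overall: Line 2 116/571 = 20.3%, Line 3 142/584 = 24.3% → Line 3
Line 3 wins overall and in every shift group — no reversal.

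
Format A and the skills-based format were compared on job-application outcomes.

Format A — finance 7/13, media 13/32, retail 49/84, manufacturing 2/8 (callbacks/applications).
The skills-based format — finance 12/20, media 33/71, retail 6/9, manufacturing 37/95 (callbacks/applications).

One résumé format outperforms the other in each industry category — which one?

the skills-based format

Finance: Format A 7/13 = 53.8%, the skills-based format 12/20 = 60.0% → the skills-based format
Media: Format A 13/32 = 40.6%, the skills-based format 33/71 = 46.5% → the skills-based format
Retail: Format A 49/84 = 58.3%, the skills-based format 6/9 = 66.7% → the skills-based format
Manufacturing: Format A 2/8 = 25.0%, the skills-based format 37/95 = 38.9% → the skills-based format
The skills-based format has the higher rate in all 4 groups.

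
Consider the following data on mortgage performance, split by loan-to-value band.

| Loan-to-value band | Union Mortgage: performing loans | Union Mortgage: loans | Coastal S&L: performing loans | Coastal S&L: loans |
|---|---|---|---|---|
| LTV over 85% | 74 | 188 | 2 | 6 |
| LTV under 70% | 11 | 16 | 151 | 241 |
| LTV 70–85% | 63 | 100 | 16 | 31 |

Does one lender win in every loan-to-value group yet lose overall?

LTV over 85%: Union Mortgage 74/188 = 39.4%, Coastal S&L 2/6 = 33.3% → Union Mortgage
LTV under 70%: Union Mortgage 11/16 = 68.8%, Coastal S&L 151/241 = 62.7% → Union Mortgage
LTV 70–85%: Union Mortgage 63/100 = 63.0%, Coastal S&L 16/31 = 51.6% → Union Mortgage
Overall: Union Mortgage 148/304 = 48.7%, Coastal S&L 169/278 = 60.8% → Coastal S&L
Union Mortgage wins each loan-to-value group but Coastal S&L wins overall — the comparison reverses. Union Mortgage's loans skew toward LTV over 85%, which has a lower base rate.

Yes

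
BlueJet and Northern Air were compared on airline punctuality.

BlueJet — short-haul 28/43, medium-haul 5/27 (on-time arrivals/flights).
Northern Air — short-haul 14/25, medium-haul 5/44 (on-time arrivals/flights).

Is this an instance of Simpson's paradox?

Short-haul: BlueJet 28/43 = 65.1%, Northern Air 14/25 = 56.0% → BlueJet
Medium-haul: BlueJet 5/27 = 18.5%, Northern Air 5/44 = 11.4% → BlueJet
Overall: BlueJet 33/70 = 47.1%, Northern Air 19/69 = 27.5% → BlueJet
BlueJet wins overall and in every route group — no reversal.

No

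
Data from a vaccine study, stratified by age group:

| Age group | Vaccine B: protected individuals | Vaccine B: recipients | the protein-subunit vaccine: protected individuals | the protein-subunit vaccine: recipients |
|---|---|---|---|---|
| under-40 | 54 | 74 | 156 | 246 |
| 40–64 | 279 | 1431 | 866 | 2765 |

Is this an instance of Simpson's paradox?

No

Under-40: Vaccine B 54/74 = 73.0%, the protein-subunit vaccine 156/246 = 63.4% → Vaccine B
40–64: Vaccine B 279/1431 = 19.5%, the protein-subunit vaccine 866/2765 = 31.3% → the protein-subunit vaccine
Overall: Vaccine B 333/1505 = 22.1%, the protein-subunit vaccine 1022/3011 = 33.9% → the protein-subunit vaccine
Neither sweeps: Vaccine B wins 1 of 2 groups, the protein-subunit vaccine wins 1. The protein-subunit vaccine wins overall but not every group — no Simpson reversal.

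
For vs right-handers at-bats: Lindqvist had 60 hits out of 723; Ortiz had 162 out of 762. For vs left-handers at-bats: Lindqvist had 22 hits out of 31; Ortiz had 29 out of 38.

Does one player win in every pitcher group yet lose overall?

No

Vs right-handers: Lindqvist 60/723 = 8.3%, Ortiz 162/762 = 21.3% → Ortiz
Vs left-handers: Lindqvist 22/31 = 71.0%, Ortiz 29/38 = 76.3% → Ortiz
Overall: Lindqvist 82/754 = 10.9%, Ortiz 191/800 = 23.9% → Ortiz
Ortiz wins overall and in every pitcher group — no reversal.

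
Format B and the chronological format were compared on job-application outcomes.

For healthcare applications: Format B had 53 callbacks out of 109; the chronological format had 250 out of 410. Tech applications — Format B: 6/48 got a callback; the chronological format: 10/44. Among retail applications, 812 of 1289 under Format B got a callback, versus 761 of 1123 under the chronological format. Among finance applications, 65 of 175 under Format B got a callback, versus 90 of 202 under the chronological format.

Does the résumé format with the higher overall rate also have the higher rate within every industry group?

Yes

Healthcare: Format B 53/109 = 48.6%, the chronological format 250/410 = 61.0% → the chronological format
Tech: Format B 6/48 = 12.5%, the chronological format 10/44 = 22.7% → the chronological format
Retail: Format B 812/1289 = 63.0%, the chronological format 761/1123 = 67.8% → the chronological format
Finance: Format B 65/175 = 37.1%, the chronological format 90/202 = 44.6% → the chronological format
Overall: Format B 936/1621 = 57.7%, the chronological format 1111/1779 = 62.5% → the chronological format
The chronological format wins overall and in every industry group — no reversal.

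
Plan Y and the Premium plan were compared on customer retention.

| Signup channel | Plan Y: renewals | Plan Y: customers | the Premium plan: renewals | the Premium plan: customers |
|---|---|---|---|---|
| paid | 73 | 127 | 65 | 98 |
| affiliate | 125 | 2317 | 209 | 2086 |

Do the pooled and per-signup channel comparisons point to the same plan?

Paid: Plan Y 73/127 = 57.5%, the Premium plan 65/98 = 66.3% → the Premium plan
Affiliate: Plan Y 125/2317 = 5.4%, the Premium plan 209/2086 = 10.0% → the Premium plan
Overall: Plan Y 198/2444 = 8.1%, the Premium plan 274/2184 = 12.5% → the Premium plan
The Premium plan wins overall and in every signup group — no reversal.

Yes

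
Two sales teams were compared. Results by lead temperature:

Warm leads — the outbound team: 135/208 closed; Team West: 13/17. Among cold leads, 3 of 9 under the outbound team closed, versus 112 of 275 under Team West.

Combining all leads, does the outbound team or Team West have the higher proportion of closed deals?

the outbound team

Warm: the outbound team 135/208 = 64.9%, Team West 13/17 = 76.5% → Team West
Cold: the outbound team 3/9 = 33.3%, Team West 112/275 = 40.7% → Team West
Overall: the outbound team 138/217 = 63.6%, Team West 125/292 = 42.8% → the outbound team
(Team West wins every lead group but the outbound team wins overall — Team West's leads skew toward the low-rate cold group.)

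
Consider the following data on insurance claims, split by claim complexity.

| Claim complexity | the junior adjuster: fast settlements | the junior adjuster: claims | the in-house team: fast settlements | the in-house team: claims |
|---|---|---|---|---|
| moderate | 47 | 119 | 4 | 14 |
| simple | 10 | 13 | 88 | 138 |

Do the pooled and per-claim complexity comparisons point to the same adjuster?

No

Moderate: the junior adjuster 47/119 = 39.5%, the in-house team 4/14 = 28.6% → the junior adjuster
Simple: the junior adjuster 10/13 = 76.9%, the in-house team 88/138 = 63.8% → the junior adjuster
Overall: the junior adjuster 57/132 = 43.2%, the in-house team 92/152 = 60.5% → the in-house team
The junior adjuster wins each claim group but the in-house team wins overall — the comparison reverses. The junior adjuster's claims skew toward moderate, which has a lower base rate.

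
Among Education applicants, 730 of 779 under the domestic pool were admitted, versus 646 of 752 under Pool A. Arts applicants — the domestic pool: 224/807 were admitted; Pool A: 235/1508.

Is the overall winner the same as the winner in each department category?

Yes

Education: the domestic pool 730/779 = 93.7%, Pool A 646/752 = 85.9% → the domestic pool
Arts: the domestic pool 224/807 = 27.8%, Pool A 235/1508 = 15.6% → the domestic pool
Overall: the domestic pool 954/1586 = 60.2%, Pool A 881/2260 = 39.0% → the domestic pool
The domestic pool wins overall and in every department group — no reversal.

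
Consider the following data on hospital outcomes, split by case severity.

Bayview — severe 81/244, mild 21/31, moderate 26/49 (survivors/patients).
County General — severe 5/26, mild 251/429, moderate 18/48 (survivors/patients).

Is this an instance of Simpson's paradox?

Yes

Severe: Bayview 81/244 = 33.2%, County General 5/26 = 19.2% → Bayview
Mild: Bayview 21/31 = 67.7%, County General 251/429 = 58.5% → Bayview
Moderate: Bayview 26/49 = 53.1%, County General 18/48 = 37.5% → Bayview
Overall: Bayview 128/324 = 39.5%, County General 274/503 = 54.5% → County General
Bayview wins each case group but County General wins overall — the comparison reverses. Bayview's patients skew toward severe, which has a lower base rate.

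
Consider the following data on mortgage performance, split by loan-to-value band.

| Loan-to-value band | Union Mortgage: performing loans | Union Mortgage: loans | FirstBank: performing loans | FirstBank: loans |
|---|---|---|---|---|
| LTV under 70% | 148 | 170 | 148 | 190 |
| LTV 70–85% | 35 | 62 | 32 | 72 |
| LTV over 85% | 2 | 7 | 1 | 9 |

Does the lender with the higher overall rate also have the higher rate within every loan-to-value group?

LTV under 70%: Union Mortgage 148/170 = 87.1%, FirstBank 148/190 = 77.9% → Union Mortgage
LTV 70–85%: Union Mortgage 35/62 = 56.5%, FirstBank 32/72 = 44.4% → Union Mortgage
LTV over 85%: Union Mortgage 2/7 = 28.6%, FirstBank 1/9 = 11.1% → Union Mortgage
Overall: Union Mortgage 185/239 = 77.4%, FirstBank 181/271 = 66.8% → Union Mortgage
Union Mortgage wins overall and in every loan-to-value group — no reversal.

Yes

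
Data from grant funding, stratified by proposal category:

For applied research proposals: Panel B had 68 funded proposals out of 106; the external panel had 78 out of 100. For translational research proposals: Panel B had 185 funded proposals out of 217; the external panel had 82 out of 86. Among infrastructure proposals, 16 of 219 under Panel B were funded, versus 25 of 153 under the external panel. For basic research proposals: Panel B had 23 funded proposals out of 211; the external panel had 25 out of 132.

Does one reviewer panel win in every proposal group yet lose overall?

No

Applied research: Panel B 68/106 = 64.2%, the external panel 78/100 = 78.0% → the external panel
Translational research: Panel B 185/217 = 85.3%, the external panel 82/86 = 95.3% → the external panel
Infrastructure: Panel B 16/219 = 7.3%, the external panel 25/153 = 16.3% → the external panel
Basic research: Panel B 23/211 = 10.9%, the external panel 25/132 = 18.9% → the external panel
Overall: Panel B 292/753 = 38.8%, the external panel 210/471 = 44.6% → the external panel
The external panel wins overall and in every proposal group — no reversal.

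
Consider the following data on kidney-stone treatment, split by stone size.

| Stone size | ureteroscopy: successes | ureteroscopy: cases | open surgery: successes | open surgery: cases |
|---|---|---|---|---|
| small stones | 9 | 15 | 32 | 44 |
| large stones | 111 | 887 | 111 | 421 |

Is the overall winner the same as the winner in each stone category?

Yes

Small stones: ureteroscopy 9/15 = 60.0%, open surgery 32/44 = 72.7% → open surgery
Large stones: ureteroscopy 111/887 = 12.5%, open surgery 111/421 = 26.4% → open surgery
Overall: ureteroscopy 120/902 = 13.3%, open surgery 143/465 = 30.8% → open surgery
Open surgery wins overall and in every stone group — no reversal.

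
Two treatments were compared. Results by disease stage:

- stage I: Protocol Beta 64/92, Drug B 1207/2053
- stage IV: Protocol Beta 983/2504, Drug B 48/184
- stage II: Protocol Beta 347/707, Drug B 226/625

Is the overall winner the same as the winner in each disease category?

No

Stage I: Protocol Beta 64/92 = 69.6%, Drug B 1207/2053 = 58.8% → Protocol Beta
Stage IV: Protocol Beta 983/2504 = 39.3%, Drug B 48/184 = 26.1% → Protocol Beta
Stage II: Protocol Beta 347/707 = 49.1%, Drug B 226/625 = 36.2% → Protocol Beta
Overall: Protocol Beta 1394/3303 = 42.2%, Drug B 1481/2862 = 51.7% → Drug B
Protocol Beta wins each disease group but Drug B wins overall — the comparison reverses. Protocol Beta's patients skew toward stage IV, which has a lower base rate.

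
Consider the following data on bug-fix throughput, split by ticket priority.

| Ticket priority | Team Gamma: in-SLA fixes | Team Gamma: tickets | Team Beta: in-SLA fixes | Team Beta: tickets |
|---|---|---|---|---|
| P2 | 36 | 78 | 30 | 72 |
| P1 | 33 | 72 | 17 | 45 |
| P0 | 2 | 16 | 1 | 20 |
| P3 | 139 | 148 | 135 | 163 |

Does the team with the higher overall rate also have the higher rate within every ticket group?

Yes

P2: Team Gamma 36/78 = 46.2%, Team Beta 30/72 = 41.7% → Team Gamma
P1: Team Gamma 33/72 = 45.8%, Team Beta 17/45 = 37.8% → Team Gamma
P0: Team Gamma 2/16 = 12.5%, Team Beta 1/20 = 5.0% → Team Gamma
P3: Team Gamma 139/148 = 93.9%, Team Beta 135/163 = 82.8% → Team Gamma
Overall: Team Gamma 210/314 = 66.9%, Team Beta 183/300 = 61.0% → Team Gamma
Team Gamma wins overall and in every ticket group — no reversal.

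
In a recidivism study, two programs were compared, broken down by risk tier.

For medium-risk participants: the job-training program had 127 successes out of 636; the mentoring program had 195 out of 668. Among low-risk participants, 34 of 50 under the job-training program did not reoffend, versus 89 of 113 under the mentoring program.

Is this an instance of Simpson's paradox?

No

Medium-risk: the job-training program 127/636 = 20.0%, the mentoring program 195/668 = 29.2% → the mentoring program
Low-risk: the job-training program 34/50 = 68.0%, the mentoring program 89/113 = 78.8% → the mentoring program
Overall: the job-training program 161/686 = 23.5%, the mentoring program 284/781 = 36.4% → the mentoring program
The mentoring program wins overall and in every risk group — no reversal.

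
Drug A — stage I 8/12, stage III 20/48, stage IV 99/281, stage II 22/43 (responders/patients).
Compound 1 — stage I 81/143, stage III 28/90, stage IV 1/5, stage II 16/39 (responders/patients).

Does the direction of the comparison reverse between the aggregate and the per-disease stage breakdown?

Yes

Stage I: Drug A 8/12 = 66.7%, Compound 1 81/143 = 56.6% → Drug A
Stage III: Drug A 20/48 = 41.7%, Compound 1 28/90 = 31.1% → Drug A
Stage IV: Drug A 99/281 = 35.2%, Compound 1 1/5 = 20.0% → Drug A
Stage II: Drug A 22/43 = 51.2%, Compound 1 16/39 = 41.0% → Drug A
Overall: Drug A 149/384 = 38.8%, Compound 1 126/277 = 45.5% → Compound 1
Drug A wins each disease group but Compound 1 wins overall — the comparison reverses. Drug A's patients skew toward stage IV, which has a lower base rate.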